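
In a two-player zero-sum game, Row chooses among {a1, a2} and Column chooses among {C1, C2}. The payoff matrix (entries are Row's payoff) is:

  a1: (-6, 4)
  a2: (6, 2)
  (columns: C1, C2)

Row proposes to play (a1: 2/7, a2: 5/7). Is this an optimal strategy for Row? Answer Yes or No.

Yes

Against C1 this mix gives (2/7)·(-6) + (5/7)·6 = 18/7.
Against C2 this mix gives (2/7)·4 + (5/7)·2 = 18/7.
All of Column's active replies (C1, C2) yield 18/7, and no column does worse for Row. The mix makes Column indifferent and guarantees 18/7, so it is optimal.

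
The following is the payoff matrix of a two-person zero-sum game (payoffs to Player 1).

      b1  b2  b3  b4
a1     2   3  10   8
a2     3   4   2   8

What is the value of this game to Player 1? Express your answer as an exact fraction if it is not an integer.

Row minima: a1 → 2, a2 → 2; maximin = 2.
Column maxima: b1 → 3, b2 → 4, b3 → 10, b4 → 8; minimax = 3.
2 ≠ 3, so there is no saddle point; optimal play is mixed.
b2 is strictly dominated by b1 (it gives Player 1 strictly more in every row), so Player 2 never plays it.
b4 is strictly dominated by b1 (it gives Player 1 strictly more in every row), so Player 2 never plays it.
On the remaining 2×2 (a1, a2 vs b1, b3):
Let Player 1 play a1 with probability p. Expected payoff against b1: 2p + 3(1−p) = −p + 3; against b3: 10p + 2(1−p) = 8p + 2.
Setting these equal: −p + 3 = 8p + 2 ⇒ −9p = -1 ⇒ p = 1/9, and the value is (-1)·(1/9) + 3 = 26/9.
For Player 2: with q = P(b1), equating a1's and a2's payoffs gives −8q + 10 = q + 2 ⇒ q = 8/9.

26/9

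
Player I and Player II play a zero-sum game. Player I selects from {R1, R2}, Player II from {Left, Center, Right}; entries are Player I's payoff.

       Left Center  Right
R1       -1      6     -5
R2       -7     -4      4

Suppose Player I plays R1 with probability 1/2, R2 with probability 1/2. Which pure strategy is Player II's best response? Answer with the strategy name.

Left

If Player II plays Left, Player I's expected payoff is (1/2)·(-1) + (1/2)·(-7) = -4.
If Player II plays Center, Player I's expected payoff is (1/2)·6 + (1/2)·(-4) = 1.
If Player II plays Right, Player I's expected payoff is (1/2)·(-5) + (1/2)·4 = -1/2.
Player II minimizes Player I's payoff; the smallest is -4, so the best response is Left.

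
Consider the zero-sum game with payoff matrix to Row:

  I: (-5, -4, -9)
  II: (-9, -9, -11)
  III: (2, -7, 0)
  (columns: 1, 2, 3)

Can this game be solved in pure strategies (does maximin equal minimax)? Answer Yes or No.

No

Row minima: I → -9, II → -11, III → -7; maximin = -7.
Column maxima: 1 → 2, 2 → -4, 3 → 0; minimax = -4.
-7 ≠ -4, so no pure-strategy equilibrium exists.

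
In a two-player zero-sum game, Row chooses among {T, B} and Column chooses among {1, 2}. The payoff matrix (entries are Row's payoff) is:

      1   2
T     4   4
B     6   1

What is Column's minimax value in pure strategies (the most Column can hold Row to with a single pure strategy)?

Column maxima: 1 → 6, 2 → 4.
The smallest of these is 4.

4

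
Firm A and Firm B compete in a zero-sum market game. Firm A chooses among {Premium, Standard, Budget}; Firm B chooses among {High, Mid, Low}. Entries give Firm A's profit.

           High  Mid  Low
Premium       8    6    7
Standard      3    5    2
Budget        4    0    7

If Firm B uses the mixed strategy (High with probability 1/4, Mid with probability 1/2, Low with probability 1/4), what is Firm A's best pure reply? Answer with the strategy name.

Expected payoff of Premium: (1/4)·8 + (1/2)·6 + (1/4)·7 = 27/4.
Expected payoff of Standard: (1/4)·3 + (1/2)·5 + (1/4)·2 = 15/4.
Expected payoff of Budget: (1/4)·4 + (1/2)·0 + (1/4)·7 = 11/4.
The largest is 27/4, so Firm A's best response is Premium.

Premium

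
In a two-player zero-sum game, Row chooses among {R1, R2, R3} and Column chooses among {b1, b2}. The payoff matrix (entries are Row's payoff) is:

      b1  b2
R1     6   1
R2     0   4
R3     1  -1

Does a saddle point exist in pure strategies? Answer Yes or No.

Row minima: R1 → 1, R2 → 0, R3 → -1; maximin = 1.
Column maxima: b1 → 6, b2 → 4; minimax = 4.
1 ≠ 4, so no pure-strategy equilibrium exists.

No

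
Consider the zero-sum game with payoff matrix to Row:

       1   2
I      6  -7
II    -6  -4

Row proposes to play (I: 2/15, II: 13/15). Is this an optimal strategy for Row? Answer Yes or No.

Against 1 this mix gives (2/15)·6 + (13/15)·(-6) = -22/5.
Against 2 this mix gives (2/15)·(-7) + (13/15)·(-4) = -22/5.
All of Column's active replies (1, 2) yield -22/5, and no column does worse for Row. The mix makes Column indifferent and guarantees -22/5, so it is optimal.

Yes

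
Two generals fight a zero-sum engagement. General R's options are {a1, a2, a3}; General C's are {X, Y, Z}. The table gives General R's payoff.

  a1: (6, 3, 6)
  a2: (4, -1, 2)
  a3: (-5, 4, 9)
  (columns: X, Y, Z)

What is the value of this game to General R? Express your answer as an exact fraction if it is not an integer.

Row minima: a1 → 3, a2 → -1, a3 → -5; maximin = 3.
Column maxima: X → 6, Y → 4, Z → 9; minimax = 4.
3 ≠ 4, so there is no saddle point; optimal play is mixed.
a2 is strictly dominated by a1, so General R never plays it.
Z is strictly dominated by Y (it gives General R strictly more in every row), so General C never plays it.
On the remaining 2×2 (a1, a3 vs X, Y):
Let General R play a1 with probability p. Expected payoff against X: 6p + (-5)(1−p) = 11p − 5; against Y: 3p + 4(1−p) = −p + 4.
Setting these equal: 11p − 5 = −p + 4 ⇒ 12p = 9 ⇒ p = 3/4, and the value is (11)·(3/4) − 5 = 13/4.
For General C: with q = P(X), equating a1's and a3's payoffs gives 3q + 3 = −9q + 4 ⇒ q = 1/12.

13/4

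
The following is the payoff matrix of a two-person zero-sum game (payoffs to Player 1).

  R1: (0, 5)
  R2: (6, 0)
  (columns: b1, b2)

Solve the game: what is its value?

Row minima: R1 → 0, R2 → 0; maximin = 0.
Column maxima: b1 → 6, b2 → 5; minimax = 5.
0 ≠ 5, so there is no saddle point; optimal play is mixed.
Let Player 1 play R1 with probability p. Expected payoff against b1: 0p + 6(1−p) = −6p + 6; against b2: 5p + 0(1−p) = 5p.
Setting these equal: −6p + 6 = 5p ⇒ −11p = -6 ⇒ p = 6/11, and the value is (-6)·(6/11) + 6 = 30/11.
For Player 2: with q = P(b1), equating R1's and R2's payoffs gives −5q + 5 = 6q ⇒ q = 5/11.

30/11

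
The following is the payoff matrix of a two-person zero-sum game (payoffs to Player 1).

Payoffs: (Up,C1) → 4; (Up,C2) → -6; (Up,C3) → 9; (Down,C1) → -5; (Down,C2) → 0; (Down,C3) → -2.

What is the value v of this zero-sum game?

-2

Row minima: Up → -6, Down → -5; maximin = -5.
Column maxima: C1 → 4, C2 → 0, C3 → 9; minimax = 0.
-5 ≠ 0, so there is no saddle point; optimal play is mixed.
C3 is strictly dominated by C1 (it gives Player 1 strictly more in every row), so Player 2 never plays it.
On the remaining 2×2 (Up, Down vs C1, C2):
Let Player 1 play Up with probability p. Expected payoff against C1: 4p + (-5)(1−p) = 9p − 5; against C2: (-6)p + 0(1−p) = −6p.
Setting these equal: 9p − 5 = −6p ⇒ 15p = 5 ⇒ p = 1/3, and the value is (9)·(1/3) − 5 = -2.
For Player 2: with q = P(C1), equating Up's and Down's payoffs gives 10q − 6 = −5q ⇒ q = 2/5.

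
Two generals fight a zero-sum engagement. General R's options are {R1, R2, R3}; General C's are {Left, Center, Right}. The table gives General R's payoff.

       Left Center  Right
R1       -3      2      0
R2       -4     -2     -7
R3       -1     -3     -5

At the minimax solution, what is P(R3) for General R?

3/7

Row minima: R1 → -3, R2 → -7, R3 → -5; maximin = -3.
Column maxima: Left → -1, Center → 2, Right → 0; minimax = -1.
-3 ≠ -1, so there is no saddle point; optimal play is mixed.
R2 is strictly dominated by R1, so General R never plays it.
Center is strictly dominated by Right (it gives General R strictly more in every row), so General C never plays it.
On the remaining 2×2 (R1, R3 vs Left, Right):
Let General R play R1 with probability p. Expected payoff against Left: (-3)p + (-1)(1−p) = −2p − 1; against Right: 0p + (-5)(1−p) = 5p − 5.
Setting these equal: −2p − 1 = 5p − 5 ⇒ −7p = -4 ⇒ p = 4/7, and the value is (-2)·(4/7) − 1 = -15/7.
For General C: with q = P(Left), equating R1's and R3's payoffs gives −3q = 4q − 5 ⇒ q = 5/7.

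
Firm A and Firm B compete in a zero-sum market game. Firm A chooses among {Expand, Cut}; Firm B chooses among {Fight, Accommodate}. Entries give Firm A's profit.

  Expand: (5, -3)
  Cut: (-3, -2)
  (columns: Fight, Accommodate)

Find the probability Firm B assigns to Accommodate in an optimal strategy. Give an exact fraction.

8/9

Row minima: Expand → -3, Cut → -3; maximin = -3.
Column maxima: Fight → 5, Accommodate → -2; minimax = -2.
-3 ≠ -2, so there is no saddle point; optimal play is mixed.
Let Firm A play Expand with probability p. Expected payoff against Fight: 5p + (-3)(1−p) = 8p − 3; against Accommodate: (-3)p + (-2)(1−p) = −p − 2.
Setting these equal: 8p − 3 = −p − 2 ⇒ 9p = 1 ⇒ p = 1/9, and the value is (8)·(1/9) − 3 = -19/9.
For Firm B: with q = P(Fight), equating Expand's and Cut's payoffs gives 8q − 3 = −q − 2 ⇒ q = 1/9.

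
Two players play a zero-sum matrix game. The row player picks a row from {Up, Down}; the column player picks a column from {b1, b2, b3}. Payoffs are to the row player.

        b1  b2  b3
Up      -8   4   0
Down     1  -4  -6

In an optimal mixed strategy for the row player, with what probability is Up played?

Row minima: Up → -8, Down → -6; maximin = -6.
Column maxima: b1 → 1, b2 → 4, b3 → 0; minimax = 0.
-6 ≠ 0, so there is no saddle point; optimal play is mixed.
b2 is strictly dominated by b3 (it gives the row player strictly more in every row), so the column player never plays it.
On the remaining 2×2 (Up, Down vs b1, b3):
Let the row player play Up with probability p. Expected payoff against b1: (-8)p + 1(1−p) = −9p + 1; against b3: 0p + (-6)(1−p) = 6p − 6.
Setting these equal: −9p + 1 = 6p − 6 ⇒ −15p = -7 ⇒ p = 7/15, and the value is (-9)·(7/15) + 1 = -16/5.
For the column player: with q = P(b1), equating Up's and Down's payoffs gives −8q = 7q − 6 ⇒ q = 2/5.

7/15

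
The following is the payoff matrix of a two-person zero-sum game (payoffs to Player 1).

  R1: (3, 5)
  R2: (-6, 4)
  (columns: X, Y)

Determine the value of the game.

3

Row minima: R1 → 3, R2 → -6; maximin = 3.
Column maxima: X → 3, Y → 5; minimax = 3.
Since maximin = minimax = 3, there is a saddle point and the value is 3.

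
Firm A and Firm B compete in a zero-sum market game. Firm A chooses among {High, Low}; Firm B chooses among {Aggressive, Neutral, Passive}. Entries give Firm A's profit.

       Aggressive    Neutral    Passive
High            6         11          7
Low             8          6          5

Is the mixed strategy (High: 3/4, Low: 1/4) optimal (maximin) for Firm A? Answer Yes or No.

Against Aggressive this mix gives (3/4)·6 + (1/4)·8 = 13/2.
Against Neutral this mix gives (3/4)·11 + (1/4)·6 = 39/4.
Against Passive this mix gives (3/4)·7 + (1/4)·5 = 13/2.
All of Firm B's active replies (Aggressive, Passive) yield 13/2, and no column does worse for Firm A. The mix makes Firm B indifferent and guarantees 13/2, so it is optimal.

Yes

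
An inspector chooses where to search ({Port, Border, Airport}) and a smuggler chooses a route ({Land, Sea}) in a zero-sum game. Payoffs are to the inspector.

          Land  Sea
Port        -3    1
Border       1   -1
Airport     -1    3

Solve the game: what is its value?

Row minima: Port → -3, Border → -1, Airport → -1; maximin = -1.
Column maxima: Land → 1, Sea → 3; minimax = 1.
-1 ≠ 1, so there is no saddle point; optimal play is mixed.
Port is strictly dominated by Airport, so the inspector never plays it.
On the remaining 2×2 (Border, Airport vs Land, Sea):
Let the inspector play Border with probability p. Expected payoff against Land: 1p + (-1)(1−p) = 2p − 1; against Sea: (-1)p + 3(1−p) = −4p + 3.
Setting these equal: 2p − 1 = −4p + 3 ⇒ 6p = 4 ⇒ p = 2/3, and the value is (2)·(2/3) − 1 = 1/3.
For the smuggler: with q = P(Land), equating Border's and Airport's payoffs gives 2q − 1 = −4q + 3 ⇒ q = 2/3.

1/3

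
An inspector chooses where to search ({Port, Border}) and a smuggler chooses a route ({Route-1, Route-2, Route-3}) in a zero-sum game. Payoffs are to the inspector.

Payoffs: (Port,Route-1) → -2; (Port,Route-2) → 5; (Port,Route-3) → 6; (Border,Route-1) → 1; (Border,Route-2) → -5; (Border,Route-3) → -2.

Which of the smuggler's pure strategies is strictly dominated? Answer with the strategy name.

Route-3

Route-2 holds the inspector's payoff strictly below Route-3 in every row: 5 < 6, -5 < -2.
So Route-3 is strictly dominated for the smuggler.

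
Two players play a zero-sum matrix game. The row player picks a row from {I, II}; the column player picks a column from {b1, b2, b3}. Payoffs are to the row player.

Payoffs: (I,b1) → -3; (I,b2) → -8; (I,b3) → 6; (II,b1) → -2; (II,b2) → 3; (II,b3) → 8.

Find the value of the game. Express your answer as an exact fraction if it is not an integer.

-2

Row minima: I → -8, II → -2; maximin = -2.
Column maxima: b1 → -2, b2 → 3, b3 → 8; minimax = -2.
Since maximin = minimax = -2, there is a saddle point and the value is -2.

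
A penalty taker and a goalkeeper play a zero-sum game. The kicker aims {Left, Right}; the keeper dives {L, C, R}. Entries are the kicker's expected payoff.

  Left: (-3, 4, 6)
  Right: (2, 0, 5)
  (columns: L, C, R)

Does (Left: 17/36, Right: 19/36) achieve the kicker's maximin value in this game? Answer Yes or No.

Against L this mix gives (17/36)·(-3) + (19/36)·2 = -13/36.
Against C this mix gives (17/36)·4 + (19/36)·0 = 17/9.
Against R this mix gives (17/36)·6 + (19/36)·5 = 197/36.
The keeper will play L, holding the kicker to -13/36. Shifting weight toward the row that does better against L would raise this floor (the equalizing mix achieves 8/9 against both L and C), so the proposed strategy is not optimal.

No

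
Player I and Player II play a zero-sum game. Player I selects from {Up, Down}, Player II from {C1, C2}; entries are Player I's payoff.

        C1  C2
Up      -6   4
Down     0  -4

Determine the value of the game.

-12/7

Row minima: Up → -6, Down → -4; maximin = -4.
Column maxima: C1 → 0, C2 → 4; minimax = 0.
-4 ≠ 0, so there is no saddle point; optimal play is mixed.
Let Player I play Up with probability p. Expected payoff against C1: (-6)p + 0(1−p) = −6p; against C2: 4p + (-4)(1−p) = 8p − 4.
Setting these equal: −6p = 8p − 4 ⇒ −14p = -4 ⇒ p = 2/7, and the value is (-6)·(2/7) = -12/7.
For Player II: with q = P(C1), equating Up's and Down's payoffs gives −10q + 4 = 4q − 4 ⇒ q = 4/7.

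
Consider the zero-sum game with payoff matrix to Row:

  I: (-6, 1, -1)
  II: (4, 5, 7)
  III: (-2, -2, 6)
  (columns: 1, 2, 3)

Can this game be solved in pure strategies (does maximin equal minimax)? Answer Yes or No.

Yes

Row minima: I → -6, II → 4, III → -2; maximin = 4.
Column maxima: 1 → 4, 2 → 5, 3 → 7; minimax = 4.
maximin = minimax = 4, so a saddle point exists.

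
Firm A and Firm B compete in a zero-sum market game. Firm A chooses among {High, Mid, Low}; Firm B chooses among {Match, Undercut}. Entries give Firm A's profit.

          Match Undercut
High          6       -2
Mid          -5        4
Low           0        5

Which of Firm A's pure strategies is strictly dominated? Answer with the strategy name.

Mid

Low gives a strictly higher payoff than Mid against every column: 0 > -5, 5 > 4.
So Mid is strictly dominated and Firm A never plays it.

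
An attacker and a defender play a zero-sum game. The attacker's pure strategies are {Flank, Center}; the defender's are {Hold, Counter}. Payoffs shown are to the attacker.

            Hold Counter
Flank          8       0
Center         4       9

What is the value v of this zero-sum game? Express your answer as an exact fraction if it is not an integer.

Row minima: Flank → 0, Center → 4; maximin = 4.
Column maxima: Hold → 8, Counter → 9; minimax = 8.
4 ≠ 8, so there is no saddle point; optimal play is mixed.
Let the attacker play Flank with probability p. Expected payoff against Hold: 8p + 4(1−p) = 4p + 4; against Counter: 0p + 9(1−p) = −9p + 9.
Setting these equal: 4p + 4 = −9p + 9 ⇒ 13p = 5 ⇒ p = 5/13, and the value is (4)·(5/13) + 4 = 72/13.
For the defender: with q = P(Hold), equating Flank's and Center's payoffs gives 8q = −5q + 9 ⇒ q = 9/13.

72/13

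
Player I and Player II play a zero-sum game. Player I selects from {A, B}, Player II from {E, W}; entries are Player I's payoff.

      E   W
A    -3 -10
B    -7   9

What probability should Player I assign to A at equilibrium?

Row minima: A → -10, B → -7; maximin = -7.
Column maxima: E → -3, W → 9; minimax = -3.
-7 ≠ -3, so there is no saddle point; optimal play is mixed.
Let Player I play A with probability p. Expected payoff against E: (-3)p + (-7)(1−p) = 4p − 7; against W: (-10)p + 9(1−p) = −19p + 9.
Setting these equal: 4p − 7 = −19p + 9 ⇒ 23p = 16 ⇒ p = 16/23, and the value is (4)·(16/23) − 7 = -97/23.
For Player II: with q = P(E), equating A's and B's payoffs gives 7q − 10 = −16q + 9 ⇒ q = 19/23.

16/23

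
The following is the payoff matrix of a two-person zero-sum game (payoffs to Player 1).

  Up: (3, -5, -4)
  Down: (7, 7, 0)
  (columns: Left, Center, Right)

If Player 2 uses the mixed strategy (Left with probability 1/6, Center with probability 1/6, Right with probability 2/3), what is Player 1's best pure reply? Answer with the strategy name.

Expected payoff of Up: (1/6)·3 + (1/6)·(-5) + (2/3)·(-4) = -3.
Expected payoff of Down: (1/6)·7 + (1/6)·7 + (2/3)·0 = 7/3.
The largest is 7/3, so Player 1's best response is Down.

Down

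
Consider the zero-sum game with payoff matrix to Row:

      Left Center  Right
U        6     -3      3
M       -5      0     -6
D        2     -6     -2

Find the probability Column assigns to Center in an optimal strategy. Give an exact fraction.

3/4

Row minima: U → -3, M → -6, D → -6; maximin = -3.
Column maxima: Left → 6, Center → 0, Right → 3; minimax = 0.
-3 ≠ 0, so there is no saddle point; optimal play is mixed.
D is strictly dominated by U, so Row never plays it.
Left is strictly dominated by Right (it gives Row strictly more in every row), so Column never plays it.
On the remaining 2×2 (U, M vs Center, Right):
Let Row play U with probability p. Expected payoff against Center: (-3)p + 0(1−p) = −3p; against Right: 3p + (-6)(1−p) = 9p − 6.
Setting these equal: −3p = 9p − 6 ⇒ −12p = -6 ⇒ p = 1/2, and the value is (-3)·(1/2) = -3/2.
For Column: with q = P(Center), equating U's and M's payoffs gives −6q + 3 = 6q − 6 ⇒ q = 3/4.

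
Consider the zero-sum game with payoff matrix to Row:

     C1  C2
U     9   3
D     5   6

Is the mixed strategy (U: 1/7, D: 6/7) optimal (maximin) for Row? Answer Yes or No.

Yes

Against C1 this mix gives (1/7)·9 + (6/7)·5 = 39/7.
Against C2 this mix gives (1/7)·3 + (6/7)·6 = 39/7.
All of Column's active replies (C1, C2) yield 39/7, and no column does worse for Row. The mix makes Column indifferent and guarantees 39/7, so it is optimal.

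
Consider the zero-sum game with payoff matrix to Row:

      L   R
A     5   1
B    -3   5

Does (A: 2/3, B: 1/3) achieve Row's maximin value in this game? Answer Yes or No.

Yes

Against L this mix gives (2/3)·5 + (1/3)·(-3) = 7/3.
Against R this mix gives (2/3)·1 + (1/3)·5 = 7/3.
All of Column's active replies (L, R) yield 7/3, and no column does worse for Row. The mix makes Column indifferent and guarantees 7/3, so it is optimal.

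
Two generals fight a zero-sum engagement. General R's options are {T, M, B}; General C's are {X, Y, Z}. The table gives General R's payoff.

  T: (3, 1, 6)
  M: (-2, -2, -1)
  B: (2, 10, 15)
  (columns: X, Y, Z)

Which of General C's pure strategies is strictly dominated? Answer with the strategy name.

X holds General R's payoff strictly below Z in every row: 3 < 6, -2 < -1, 2 < 15.
So Z is strictly dominated for General C.

Z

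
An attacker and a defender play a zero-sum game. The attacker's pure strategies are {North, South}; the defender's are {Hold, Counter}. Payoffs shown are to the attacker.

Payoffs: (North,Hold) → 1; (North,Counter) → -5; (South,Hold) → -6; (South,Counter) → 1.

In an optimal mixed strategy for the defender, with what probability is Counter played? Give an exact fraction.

Row minima: North → -5, South → -6; maximin = -5.
Column maxima: Hold → 1, Counter → 1; minimax = 1.
-5 ≠ 1, so there is no saddle point; optimal play is mixed.
Let the attacker play North with probability p. Expected payoff against Hold: 1p + (-6)(1−p) = 7p − 6; against Counter: (-5)p + 1(1−p) = −6p + 1.
Setting these equal: 7p − 6 = −6p + 1 ⇒ 13p = 7 ⇒ p = 7/13, and the value is (7)·(7/13) − 6 = -29/13.
For the defender: with q = P(Hold), equating North's and South's payoffs gives 6q − 5 = −7q + 1 ⇒ q = 6/13.

7/13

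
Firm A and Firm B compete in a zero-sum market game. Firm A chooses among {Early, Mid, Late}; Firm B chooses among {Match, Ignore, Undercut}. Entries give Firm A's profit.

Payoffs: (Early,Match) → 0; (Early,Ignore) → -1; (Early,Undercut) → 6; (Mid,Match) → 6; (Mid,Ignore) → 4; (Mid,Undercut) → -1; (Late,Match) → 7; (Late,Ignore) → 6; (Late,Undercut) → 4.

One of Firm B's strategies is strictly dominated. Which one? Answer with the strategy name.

Ignore holds Firm A's payoff strictly below Match in every row: -1 < 0, 4 < 6, 6 < 7.
So Match is strictly dominated for Firm B.

Match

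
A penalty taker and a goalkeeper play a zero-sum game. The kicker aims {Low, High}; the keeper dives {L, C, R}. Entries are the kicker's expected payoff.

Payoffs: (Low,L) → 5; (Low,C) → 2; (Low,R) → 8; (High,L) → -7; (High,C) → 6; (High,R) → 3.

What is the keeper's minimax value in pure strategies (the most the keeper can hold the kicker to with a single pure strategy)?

5

Column maxima: L → 5, C → 6, R → 8.
The smallest of these is 5.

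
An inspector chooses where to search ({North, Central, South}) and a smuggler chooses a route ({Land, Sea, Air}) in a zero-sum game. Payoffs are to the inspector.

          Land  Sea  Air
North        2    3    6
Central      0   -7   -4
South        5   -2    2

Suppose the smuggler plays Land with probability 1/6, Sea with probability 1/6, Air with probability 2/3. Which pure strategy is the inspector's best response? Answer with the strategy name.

North

Expected payoff of North: (1/6)·2 + (1/6)·3 + (2/3)·6 = 29/6.
Expected payoff of Central: (1/6)·0 + (1/6)·(-7) + (2/3)·(-4) = -23/6.
Expected payoff of South: (1/6)·5 + (1/6)·(-2) + (2/3)·2 = 11/6.
The largest is 29/6, so the inspector's best response is North.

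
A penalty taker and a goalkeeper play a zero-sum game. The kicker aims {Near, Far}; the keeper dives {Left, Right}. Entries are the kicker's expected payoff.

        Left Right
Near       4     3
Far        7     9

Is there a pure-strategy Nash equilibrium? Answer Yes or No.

Row minima: Near → 3, Far → 7; maximin = 7.
Column maxima: Left → 7, Right → 9; minimax = 7.
maximin = minimax = 7, so a saddle point exists.

Yes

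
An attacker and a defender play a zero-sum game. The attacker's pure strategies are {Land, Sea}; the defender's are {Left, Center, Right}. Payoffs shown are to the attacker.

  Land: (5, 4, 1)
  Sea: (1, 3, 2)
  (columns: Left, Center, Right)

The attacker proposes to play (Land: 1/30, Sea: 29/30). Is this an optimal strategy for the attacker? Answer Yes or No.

No

Against Left this mix gives (1/30)·5 + (29/30)·1 = 17/15.
Against Center this mix gives (1/30)·4 + (29/30)·3 = 91/30.
Against Right this mix gives (1/30)·1 + (29/30)·2 = 59/30.
The defender will play Left, holding the attacker to 17/15. Shifting weight toward the row that does better against Left would raise this floor (the equalizing mix achieves 9/5 against both Left and Right), so the proposed strategy is not optimal.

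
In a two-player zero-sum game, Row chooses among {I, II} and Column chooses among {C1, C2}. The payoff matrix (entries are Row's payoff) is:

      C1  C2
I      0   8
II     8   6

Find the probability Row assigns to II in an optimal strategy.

4/5

Row minima: I → 0, II → 6; maximin = 6.
Column maxima: C1 → 8, C2 → 8; minimax = 8.
6 ≠ 8, so there is no saddle point; optimal play is mixed.
Let Row play I with probability p. Expected payoff against C1: 0p + 8(1−p) = −8p + 8; against C2: 8p + 6(1−p) = 2p + 6.
Setting these equal: −8p + 8 = 2p + 6 ⇒ −10p = -2 ⇒ p = 1/5, and the value is (-8)·(1/5) + 8 = 32/5.
For Column: with q = P(C1), equating I's and II's payoffs gives −8q + 8 = 2q + 6 ⇒ q = 1/5.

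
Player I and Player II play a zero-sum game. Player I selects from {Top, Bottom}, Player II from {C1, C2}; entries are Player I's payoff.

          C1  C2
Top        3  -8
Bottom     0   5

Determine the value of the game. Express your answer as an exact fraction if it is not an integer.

15/16

Row minima: Top → -8, Bottom → 0; maximin = 0.
Column maxima: C1 → 3, C2 → 5; minimax = 3.
0 ≠ 3, so there is no saddle point; optimal play is mixed.
Let Player I play Top with probability p. Expected payoff against C1: 3p + 0(1−p) = 3p; against C2: (-8)p + 5(1−p) = −13p + 5.
Setting these equal: 3p = −13p + 5 ⇒ 16p = 5 ⇒ p = 5/16, and the value is (3)·(5/16) = 15/16.
For Player II: with q = P(C1), equating Top's and Bottom's payoffs gives 11q − 8 = −5q + 5 ⇒ q = 13/16.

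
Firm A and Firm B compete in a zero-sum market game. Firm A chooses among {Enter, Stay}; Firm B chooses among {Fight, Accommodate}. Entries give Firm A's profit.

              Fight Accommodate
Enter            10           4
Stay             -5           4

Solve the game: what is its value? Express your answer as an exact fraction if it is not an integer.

Row minima: Enter → 4, Stay → -5; maximin = 4.
Column maxima: Fight → 10, Accommodate → 4; minimax = 4.
Since maximin = minimax = 4, there is a saddle point and the value is 4.

4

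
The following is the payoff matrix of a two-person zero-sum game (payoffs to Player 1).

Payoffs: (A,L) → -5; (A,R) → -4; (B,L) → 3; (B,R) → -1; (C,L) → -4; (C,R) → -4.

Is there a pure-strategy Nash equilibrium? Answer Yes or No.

Yes

Row minima: A → -5, B → -1, C → -4; maximin = -1.
Column maxima: L → 3, R → -1; minimax = -1.
maximin = minimax = -1, so a saddle point exists.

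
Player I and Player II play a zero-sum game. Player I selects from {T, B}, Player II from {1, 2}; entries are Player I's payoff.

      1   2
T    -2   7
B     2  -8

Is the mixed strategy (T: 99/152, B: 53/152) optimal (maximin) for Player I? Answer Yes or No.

No

Against 1 this mix gives (99/152)·(-2) + (53/152)·2 = -23/38.
Against 2 this mix gives (99/152)·7 + (53/152)·(-8) = 269/152.
Player II will play 1, holding Player I to -23/38. Shifting weight toward the row that does better against 1 would raise this floor (the equalizing mix achieves -2/19 against both 1 and 2), so the proposed strategy is not optimal.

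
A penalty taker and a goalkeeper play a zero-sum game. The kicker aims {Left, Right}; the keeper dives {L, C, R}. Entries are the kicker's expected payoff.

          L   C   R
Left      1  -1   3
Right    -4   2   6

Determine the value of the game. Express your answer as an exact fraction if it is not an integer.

Row minima: Left → -1, Right → -4; maximin = -1.
Column maxima: L → 1, C → 2, R → 6; minimax = 1.
-1 ≠ 1, so there is no saddle point; optimal play is mixed.
R is strictly dominated by L (it gives the kicker strictly more in every row), so the keeper never plays it.
On the remaining 2×2 (Left, Right vs L, C):
Let the kicker play Left with probability p. Expected payoff against L: 1p + (-4)(1−p) = 5p − 4; against C: (-1)p + 2(1−p) = −3p + 2.
Setting these equal: 5p − 4 = −3p + 2 ⇒ 8p = 6 ⇒ p = 3/4, and the value is (5)·(3/4) − 4 = -1/4.
For the keeper: with q = P(L), equating Left's and Right's payoffs gives 2q − 1 = −6q + 2 ⇒ q = 3/8.

-1/4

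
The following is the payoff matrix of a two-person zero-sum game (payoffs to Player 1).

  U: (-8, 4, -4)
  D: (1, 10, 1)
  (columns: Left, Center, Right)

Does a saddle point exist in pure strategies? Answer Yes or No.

Yes

Row minima: U → -8, D → 1; maximin = 1.
Column maxima: Left → 1, Center → 10, Right → 1; minimax = 1.
maximin = minimax = 1, so a saddle point exists.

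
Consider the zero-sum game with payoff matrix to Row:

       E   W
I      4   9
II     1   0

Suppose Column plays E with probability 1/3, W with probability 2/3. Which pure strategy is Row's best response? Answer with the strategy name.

Expected payoff of I: (1/3)·4 + (2/3)·9 = 22/3.
Expected payoff of II: (1/3)·1 + (2/3)·0 = 1/3.
The largest is 22/3, so Row's best response is I.

I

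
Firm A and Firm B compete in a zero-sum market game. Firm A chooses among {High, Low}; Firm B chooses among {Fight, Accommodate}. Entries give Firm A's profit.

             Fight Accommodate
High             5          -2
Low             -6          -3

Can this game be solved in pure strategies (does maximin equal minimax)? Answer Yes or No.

Row minima: High → -2, Low → -6; maximin = -2.
Column maxima: Fight → 5, Accommodate → -2; minimax = -2.
maximin = minimax = -2, so a saddle point exists.

Yes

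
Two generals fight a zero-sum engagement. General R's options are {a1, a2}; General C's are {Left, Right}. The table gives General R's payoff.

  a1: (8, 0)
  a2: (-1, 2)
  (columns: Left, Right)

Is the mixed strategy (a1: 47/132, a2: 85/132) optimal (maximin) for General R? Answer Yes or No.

Against Left this mix gives (47/132)·8 + (85/132)·(-1) = 97/44.
Against Right this mix gives (47/132)·0 + (85/132)·2 = 85/66.
General C will play Right, holding General R to 85/66. Shifting weight toward the row that does better against Right would raise this floor (the equalizing mix achieves 16/11 against both Right and Left), so the proposed strategy is not optimal.

No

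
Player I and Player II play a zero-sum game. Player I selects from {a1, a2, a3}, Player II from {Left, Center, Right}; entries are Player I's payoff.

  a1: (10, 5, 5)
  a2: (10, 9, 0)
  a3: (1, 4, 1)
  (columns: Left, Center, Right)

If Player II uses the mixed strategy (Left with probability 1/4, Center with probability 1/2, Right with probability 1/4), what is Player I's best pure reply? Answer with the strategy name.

a2

Expected payoff of a1: (1/4)·10 + (1/2)·5 + (1/4)·5 = 25/4.
Expected payoff of a2: (1/4)·10 + (1/2)·9 + (1/4)·0 = 7.
Expected payoff of a3: (1/4)·1 + (1/2)·4 + (1/4)·1 = 5/2.
The largest is 7, so Player I's best response is a2.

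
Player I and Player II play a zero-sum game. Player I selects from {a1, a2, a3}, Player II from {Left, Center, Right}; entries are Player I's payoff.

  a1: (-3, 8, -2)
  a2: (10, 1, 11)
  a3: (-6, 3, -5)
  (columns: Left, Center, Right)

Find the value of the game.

83/20

Row minima: a1 → -3, a2 → 1, a3 → -6; maximin = 1.
Column maxima: Left → 10, Center → 8, Right → 11; minimax = 8.
1 ≠ 8, so there is no saddle point; optimal play is mixed.
a3 is strictly dominated by a1, so Player I never plays it.
Right is strictly dominated by Left (it gives Player I strictly more in every row), so Player II never plays it.
On the remaining 2×2 (a1, a2 vs Left, Center):
Let Player I play a1 with probability p. Expected payoff against Left: (-3)p + 10(1−p) = −13p + 10; against Center: 8p + 1(1−p) = 7p + 1.
Setting these equal: −13p + 10 = 7p + 1 ⇒ −20p = -9 ⇒ p = 9/20, and the value is (-13)·(9/20) + 10 = 83/20.
For Player II: with q = P(Left), equating a1's and a2's payoffs gives −11q + 8 = 9q + 1 ⇒ q = 7/20.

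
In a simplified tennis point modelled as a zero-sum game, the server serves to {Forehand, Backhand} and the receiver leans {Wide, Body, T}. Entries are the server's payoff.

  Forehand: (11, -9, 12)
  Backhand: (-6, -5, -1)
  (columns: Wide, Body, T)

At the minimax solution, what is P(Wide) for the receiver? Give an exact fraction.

Row minima: Forehand → -9, Backhand → -6; maximin = -6.
Column maxima: Wide → 11, Body → -5, T → 12; minimax = -5.
-6 ≠ -5, so there is no saddle point; optimal play is mixed.
T is strictly dominated by Wide (it gives the server strictly more in every row), so the receiver never plays it.
On the remaining 2×2 (Forehand, Backhand vs Wide, Body):
Let the server play Forehand with probability p. Expected payoff against Wide: 11p + (-6)(1−p) = 17p − 6; against Body: (-9)p + (-5)(1−p) = −4p − 5.
Setting these equal: 17p − 6 = −4p − 5 ⇒ 21p = 1 ⇒ p = 1/21, and the value is (17)·(1/21) − 6 = -109/21.
For the receiver: with q = P(Wide), equating Forehand's and Backhand's payoffs gives 20q − 9 = −q − 5 ⇒ q = 4/21.

4/21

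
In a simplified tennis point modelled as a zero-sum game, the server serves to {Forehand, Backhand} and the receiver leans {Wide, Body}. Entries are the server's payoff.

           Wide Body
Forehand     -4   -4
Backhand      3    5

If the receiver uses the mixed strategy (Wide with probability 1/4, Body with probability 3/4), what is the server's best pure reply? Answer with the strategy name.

Expected payoff of Forehand: (1/4)·(-4) + (3/4)·(-4) = -4.
Expected payoff of Backhand: (1/4)·3 + (3/4)·5 = 9/2.
The largest is 9/2, so the server's best response is Backhand.

Backhand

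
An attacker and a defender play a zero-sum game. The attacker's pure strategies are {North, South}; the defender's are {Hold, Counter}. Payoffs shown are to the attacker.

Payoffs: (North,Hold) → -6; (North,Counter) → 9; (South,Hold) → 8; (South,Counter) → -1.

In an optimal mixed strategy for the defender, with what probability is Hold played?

5/12

Row minima: North → -6, South → -1; maximin = -1.
Column maxima: Hold → 8, Counter → 9; minimax = 8.
-1 ≠ 8, so there is no saddle point; optimal play is mixed.
Let the attacker play North with probability p. Expected payoff against Hold: (-6)p + 8(1−p) = −14p + 8; against Counter: 9p + (-1)(1−p) = 10p − 1.
Setting these equal: −14p + 8 = 10p − 1 ⇒ −24p = -9 ⇒ p = 3/8, and the value is (-14)·(3/8) + 8 = 11/4.
For the defender: with q = P(Hold), equating North's and South's payoffs gives −15q + 9 = 9q − 1 ⇒ q = 5/12.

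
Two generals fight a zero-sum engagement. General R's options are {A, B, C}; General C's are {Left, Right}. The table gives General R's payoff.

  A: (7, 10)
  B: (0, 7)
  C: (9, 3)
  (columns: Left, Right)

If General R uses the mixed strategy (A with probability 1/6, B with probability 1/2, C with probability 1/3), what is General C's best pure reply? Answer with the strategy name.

If General C plays Left, General R's expected payoff is (1/6)·7 + (1/2)·0 + (1/3)·9 = 25/6.
If General C plays Right, General R's expected payoff is (1/6)·10 + (1/2)·7 + (1/3)·3 = 37/6.
General C minimizes General R's payoff; the smallest is 25/6, so the best response is Left.

Left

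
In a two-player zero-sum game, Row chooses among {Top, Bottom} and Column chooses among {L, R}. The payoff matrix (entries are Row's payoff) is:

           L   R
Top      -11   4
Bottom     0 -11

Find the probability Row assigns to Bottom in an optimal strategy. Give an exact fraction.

15/26

Row minima: Top → -11, Bottom → -11; maximin = -11.
Column maxima: L → 0, R → 4; minimax = 0.
-11 ≠ 0, so there is no saddle point; optimal play is mixed.
Let Row play Top with probability p. Expected payoff against L: (-11)p + 0(1−p) = −11p; against R: 4p + (-11)(1−p) = 15p − 11.
Setting these equal: −11p = 15p − 11 ⇒ −26p = -11 ⇒ p = 11/26, and the value is (-11)·(11/26) = -121/26.
For Column: with q = P(L), equating Top's and Bottom's payoffs gives −15q + 4 = 11q − 11 ⇒ q = 15/26.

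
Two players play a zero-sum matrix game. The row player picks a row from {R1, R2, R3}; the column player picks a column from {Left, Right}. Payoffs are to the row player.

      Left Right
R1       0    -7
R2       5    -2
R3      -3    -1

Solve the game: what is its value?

-11/9

Row minima: R1 → -7, R2 → -2, R3 → -3; maximin = -2.
Column maxima: Left → 5, Right → -1; minimax = -1.
-2 ≠ -1, so there is no saddle point; optimal play is mixed.
R1 is strictly dominated by R2, so the row player never plays it.
On the remaining 2×2 (R2, R3 vs Left, Right):
Let the row player play R2 with probability p. Expected payoff against Left: 5p + (-3)(1−p) = 8p − 3; against Right: (-2)p + (-1)(1−p) = −p − 1.
Setting these equal: 8p − 3 = −p − 1 ⇒ 9p = 2 ⇒ p = 2/9, and the value is (8)·(2/9) − 3 = -11/9.
For the column player: with q = P(Left), equating R2's and R3's payoffs gives 7q − 2 = −2q − 1 ⇒ q = 1/9.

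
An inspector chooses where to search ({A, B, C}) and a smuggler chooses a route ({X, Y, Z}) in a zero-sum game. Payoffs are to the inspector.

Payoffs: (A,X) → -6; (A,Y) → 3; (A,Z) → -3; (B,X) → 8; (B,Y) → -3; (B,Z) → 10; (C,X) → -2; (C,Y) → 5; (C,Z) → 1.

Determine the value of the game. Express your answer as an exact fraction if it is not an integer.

Row minima: A → -6, B → -3, C → -2; maximin = -2.
Column maxima: X → 8, Y → 5, Z → 10; minimax = 5.
-2 ≠ 5, so there is no saddle point; optimal play is mixed.
A is strictly dominated by C, so the inspector never plays it.
Z is strictly dominated by X (it gives the inspector strictly more in every row), so the smuggler never plays it.
On the remaining 2×2 (B, C vs X, Y):
Let the inspector play B with probability p. Expected payoff against X: 8p + (-2)(1−p) = 10p − 2; against Y: (-3)p + 5(1−p) = −8p + 5.
Setting these equal: 10p − 2 = −8p + 5 ⇒ 18p = 7 ⇒ p = 7/18, and the value is (10)·(7/18) − 2 = 17/9.
For the smuggler: with q = P(X), equating B's and C's payoffs gives 11q − 3 = −7q + 5 ⇒ q = 4/9.

17/9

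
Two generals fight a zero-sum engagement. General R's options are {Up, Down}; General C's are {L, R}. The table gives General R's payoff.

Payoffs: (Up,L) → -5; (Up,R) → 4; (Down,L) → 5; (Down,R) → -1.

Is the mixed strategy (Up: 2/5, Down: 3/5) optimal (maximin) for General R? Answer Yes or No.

Yes

Against L this mix gives (2/5)·(-5) + (3/5)·5 = 1.
Against R this mix gives (2/5)·4 + (3/5)·(-1) = 1.
All of General C's active replies (L, R) yield 1, and no column does worse for General R. The mix makes General C indifferent and guarantees 1, so it is optimal.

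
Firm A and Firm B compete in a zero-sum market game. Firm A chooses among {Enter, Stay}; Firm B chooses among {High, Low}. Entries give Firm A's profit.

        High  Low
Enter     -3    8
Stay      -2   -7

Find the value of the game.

-37/16

Row minima: Enter → -3, Stay → -7; maximin = -3.
Column maxima: High → -2, Low → 8; minimax = -2.
-3 ≠ -2, so there is no saddle point; optimal play is mixed.
Let Firm A play Enter with probability p. Expected payoff against High: (-3)p + (-2)(1−p) = −p − 2; against Low: 8p + (-7)(1−p) = 15p − 7.
Setting these equal: −p − 2 = 15p − 7 ⇒ −16p = -5 ⇒ p = 5/16, and the value is (-1)·(5/16) − 2 = -37/16.
For Firm B: with q = P(High), equating Enter's and Stay's payoffs gives −11q + 8 = 5q − 7 ⇒ q = 15/16.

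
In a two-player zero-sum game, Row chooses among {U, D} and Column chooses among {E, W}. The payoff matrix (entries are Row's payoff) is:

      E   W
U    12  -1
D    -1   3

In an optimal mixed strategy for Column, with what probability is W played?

Row minima: U → -1, D → -1; maximin = -1.
Column maxima: E → 12, W → 3; minimax = 3.
-1 ≠ 3, so there is no saddle point; optimal play is mixed.
Let Row play U with probability p. Expected payoff against E: 12p + (-1)(1−p) = 13p − 1; against W: (-1)p + 3(1−p) = −4p + 3.
Setting these equal: 13p − 1 = −4p + 3 ⇒ 17p = 4 ⇒ p = 4/17, and the value is (13)·(4/17) − 1 = 35/17.
For Column: with q = P(E), equating U's and D's payoffs gives 13q − 1 = −4q + 3 ⇒ q = 4/17.

13/17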